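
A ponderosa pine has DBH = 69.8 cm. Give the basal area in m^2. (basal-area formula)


Formula: BA = pi * (DBH/2)^2 / 10000  (cm^2 to m^2)
Radius = DBH/2 = 69.8/2 = 34.9 cm
BA = pi * 34.9^2 / 10000
   = 3826.4913 cm^2 / 10000
   = 0.3826 m^2

0.3826


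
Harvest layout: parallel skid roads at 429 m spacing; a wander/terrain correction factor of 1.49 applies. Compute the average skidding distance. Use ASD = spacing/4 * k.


Formula: ASD = (spacing / 4) * correction
Uncorrected distance = spacing / 4 = 429 / 4 = 107.25 m
ASD = 107.25 * 1.49 = 160 m

160


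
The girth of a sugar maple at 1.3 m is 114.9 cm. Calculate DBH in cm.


Formula: DBH = C / pi
DBH = 114.9 / pi
pi = 3.14159...
DBH = 36.6 cm

36.6


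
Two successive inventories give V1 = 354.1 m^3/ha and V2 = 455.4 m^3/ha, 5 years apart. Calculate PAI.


Formula: PAI = (V_T2 - V_T1) / (T2 - T1)
Volume increment = 455.4 - 354.1 = 101.3 m^3/ha
PAI = 101.3 / 5 = 20.26 m^3/ha/year

20.26


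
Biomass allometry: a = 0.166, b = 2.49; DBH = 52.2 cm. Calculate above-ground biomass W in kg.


Formula: W = a * DBH^b  (allometric power law)
DBH^b = 52.2^2.49 = 18923.4167
W = 0.166 * 18923.4167 = 3141.3 kg

3141.3


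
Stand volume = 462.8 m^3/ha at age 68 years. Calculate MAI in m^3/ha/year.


Formula: MAI = Total Volume / Stand Age
MAI = 462.8 m^3/ha / 68 years
MAI = 6.81 m^3/ha/year

6.81


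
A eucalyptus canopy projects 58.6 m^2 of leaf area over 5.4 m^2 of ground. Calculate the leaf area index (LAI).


Formula: LAI = total leaf area / ground area  (dimensionless)
LAI = 58.6 m^2 / 5.4 m^2
LAI = 10.85

10.85


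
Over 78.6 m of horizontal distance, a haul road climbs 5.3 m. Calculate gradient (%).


Formula: Gradient = rise / run * 100
Gradient = 5.3 / 78.6 * 100 = 6.7%

6.7


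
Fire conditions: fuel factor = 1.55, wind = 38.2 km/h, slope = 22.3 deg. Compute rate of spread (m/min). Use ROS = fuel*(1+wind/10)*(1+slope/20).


Formula: ROS = fuel * (1 + wind/10) * (1 + slope/20)
Wind factor = 1 + 38.2/10 = 4.82
Slope factor = 1 + 22.3/20 = 2.115
ROS = 1.55 * 4.82 * 2.115 = 15.8 m/min

15.8


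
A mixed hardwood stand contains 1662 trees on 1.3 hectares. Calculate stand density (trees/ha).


Formula: Stand Density = N_trees / Area_ha
Density = 1662 trees / 1.3 ha
Density = 1278 trees/ha

1278


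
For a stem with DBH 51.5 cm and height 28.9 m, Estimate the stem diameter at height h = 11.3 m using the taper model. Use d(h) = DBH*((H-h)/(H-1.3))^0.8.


Taper: d(h) = DBH * ((H - h) / (H - 1.3))^0.8
Numerator = H - h = 28.9 - 11.3 = 17.6 m
Denominator = H - 1.3 = 28.9 - 1.3 = 27.6 m
Ratio = 17.6 / 27.6 = 0.63768
d = 51.5 * 0.63768^0.8 = 35.9 cm

35.9


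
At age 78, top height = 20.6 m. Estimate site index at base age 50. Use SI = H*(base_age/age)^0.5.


Formula: SI = H_dom * (base_age / age)^0.5
Age ratio = 50 / 78 = 0.64103
sqrt(age_ratio) = 0.80064
SI = 20.6 * 0.80064 = 16.5 m

16.5


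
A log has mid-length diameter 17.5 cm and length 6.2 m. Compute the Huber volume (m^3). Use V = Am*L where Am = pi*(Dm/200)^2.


Huber: V = Am * L,  Am = pi*(Dm/200)^2
Am = pi*(17.5/200)^2 = 0.024053 m^2
V = 0.024053*6.2 = 0.1491 m^3

0.1491


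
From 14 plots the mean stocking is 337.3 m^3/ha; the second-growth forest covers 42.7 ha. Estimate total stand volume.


Formula: Total Volume = Mean Volume per ha * Total Area
Total Volume = 337.3 m^3/ha * 42.7 ha
Total Volume = 14403 m^3

14403


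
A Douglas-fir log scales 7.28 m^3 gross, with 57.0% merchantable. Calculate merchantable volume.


Formula: MV = V_total * (merchantable_pct / 100)
Merchantable fraction = 57.0% / 100 = 0.57
MV = 7.28 m^3 * 0.57 = 4.15 m^3

4.15


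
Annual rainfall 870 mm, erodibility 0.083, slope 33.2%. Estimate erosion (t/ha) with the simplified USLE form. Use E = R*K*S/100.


Formula: E = R * K * S / 100  (simplified USLE)
R * K = 870 * 0.083 = 72.21
E = 72.21 * 33.2 / 100 = 23.97 t/ha

23.97


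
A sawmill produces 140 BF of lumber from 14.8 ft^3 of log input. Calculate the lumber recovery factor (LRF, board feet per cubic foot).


Formula: LRF = Lumber Output (BF) / Log Input (ft^3)
LRF = 140 BF / 14.8 ft^3
LRF = 9.46 BF/ft^3

9.46


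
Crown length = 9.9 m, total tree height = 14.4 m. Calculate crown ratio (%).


Formula: Crown Ratio = (Crown Length / Total Height) * 100
CR = (9.9 m / 14.4 m) * 100
CR = 0.6875 * 100 = 68.8%

68.8


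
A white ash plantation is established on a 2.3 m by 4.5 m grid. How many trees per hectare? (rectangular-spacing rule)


Formula: TPH = 10000 m^2/ha / (spacing_x * spacing_y)
Area per tree = 2.3 m * 4.5 m = 10.35 m^2
TPH = 10000 / 10.35 = 966 trees/ha

966


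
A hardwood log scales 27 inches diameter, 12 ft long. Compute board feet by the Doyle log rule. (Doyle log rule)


Doyle: BF = (D - 4)^2 * L / 16
Adjusted diameter = 27 - 4 = 23 in
(D-4)^2 = 23^2 = 529
BF = 529 * 12 / 16 = 397 BF

397


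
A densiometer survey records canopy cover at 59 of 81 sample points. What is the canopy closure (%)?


Formula: Canopy closure = covered points / total points * 100
Closure = 59 / 81 * 100
Closure = 0.7284 * 100 = 72.8%

72.8


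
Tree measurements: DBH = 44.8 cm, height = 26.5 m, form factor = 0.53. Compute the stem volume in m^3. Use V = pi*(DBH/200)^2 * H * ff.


Formula: V = pi * (DBH/200)^2 * H * ff
Radius = DBH/200 = 44.8/200 = 0.224 m
Radius^2 = 0.224^2 = 0.050176 m^2
V = pi * 0.050176 * 26.5 * 0.53
V = 2.214 m^3

2.214


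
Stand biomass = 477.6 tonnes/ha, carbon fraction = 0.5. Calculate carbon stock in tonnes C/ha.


Formula: Carbon Stock = Biomass * Carbon Fraction
C = 477.6 t/ha * 0.5
C = 238.8 t C/ha

238.8


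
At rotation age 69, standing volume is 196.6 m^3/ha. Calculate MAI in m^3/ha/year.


Formula: MAI = Total Volume / Stand Age
MAI = 196.6 m^3/ha / 69 years
MAI = 2.85 m^3/ha/year

2.85


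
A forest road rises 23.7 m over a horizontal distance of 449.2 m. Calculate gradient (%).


Formula: Gradient = rise / run * 100
Gradient = 23.7 / 449.2 * 100 = 5.3%

5.3


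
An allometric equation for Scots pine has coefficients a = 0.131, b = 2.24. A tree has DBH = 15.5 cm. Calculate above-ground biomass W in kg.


Formula: W = a * DBH^b  (allometric power law)
DBH^b = 15.5^2.24 = 463.8131
W = 0.131 * 463.8131 = 60.8 kg

60.8


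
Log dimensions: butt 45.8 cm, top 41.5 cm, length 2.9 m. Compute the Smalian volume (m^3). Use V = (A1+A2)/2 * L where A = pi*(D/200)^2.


Smalian: V = (A1 + A2)/2 * L,  A = pi*(D/200)^2
A1 = pi*(45.8/200)^2 = 0.164748 m^2
A2 = pi*(41.5/200)^2 = 0.135265 m^2
V = (0.164748+0.135265)/2*2.9 = 0.435 m^3

0.435


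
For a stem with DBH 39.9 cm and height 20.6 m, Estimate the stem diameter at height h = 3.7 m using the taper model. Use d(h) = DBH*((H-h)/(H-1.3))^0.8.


Taper: d(h) = DBH * ((H - h) / (H - 1.3))^0.8
Numerator = H - h = 20.6 - 3.7 = 16.9 m
Denominator = H - 1.3 = 20.6 - 1.3 = 19.3 m
Ratio = 16.9 / 19.3 = 0.87565
d = 39.9 * 0.87565^0.8 = 35.9 cm

35.9


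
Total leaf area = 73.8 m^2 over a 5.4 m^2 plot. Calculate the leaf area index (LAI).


Formula: LAI = total leaf area / ground area  (dimensionless)
LAI = 73.8 m^2 / 5.4 m^2
LAI = 13.67

13.67


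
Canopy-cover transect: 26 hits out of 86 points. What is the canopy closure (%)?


Formula: Canopy closure = covered points / total points * 100
Closure = 26 / 86 * 100
Closure = 0.3023 * 100 = 30.2%

30.2


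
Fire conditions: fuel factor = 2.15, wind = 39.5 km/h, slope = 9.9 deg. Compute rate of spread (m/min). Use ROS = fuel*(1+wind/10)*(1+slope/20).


Formula: ROS = fuel * (1 + wind/10) * (1 + slope/20)
Wind factor = 1 + 39.5/10 = 4.95
Slope factor = 1 + 9.9/20 = 1.495
ROS = 2.15 * 4.95 * 1.495 = 15.91 m/min

15.91


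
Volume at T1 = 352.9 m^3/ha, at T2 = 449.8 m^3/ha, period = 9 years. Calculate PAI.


Formula: PAI = (V_T2 - V_T1) / (T2 - T1)
Volume increment = 449.8 - 352.9 = 96.9 m^3/ha
PAI = 96.9 / 9 = 10.77 m^3/ha/year

10.77


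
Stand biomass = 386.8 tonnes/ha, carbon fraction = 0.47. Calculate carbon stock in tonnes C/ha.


Formula: Carbon Stock = Biomass * Carbon Fraction
C = 386.8 t/ha * 0.47
C = 181.8 t C/ha

181.8


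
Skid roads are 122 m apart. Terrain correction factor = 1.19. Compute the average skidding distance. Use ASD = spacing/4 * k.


Formula: ASD = (spacing / 4) * correction
Uncorrected distance = spacing / 4 = 122 / 4 = 30.5 m
ASD = 30.5 * 1.19 = 36 m

36


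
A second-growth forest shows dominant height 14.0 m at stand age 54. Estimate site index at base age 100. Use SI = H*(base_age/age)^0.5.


Formula: SI = H_dom * (base_age / age)^0.5
Age ratio = 100 / 54 = 1.85185
sqrt(age_ratio) = 1.36083
SI = 14.0 * 1.36083 = 19.1 m

19.1


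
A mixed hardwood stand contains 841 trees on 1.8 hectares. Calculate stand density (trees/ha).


Formula: Stand Density = N_trees / Area_ha
Density = 841 trees / 1.8 ha
Density = 467 trees/ha

467


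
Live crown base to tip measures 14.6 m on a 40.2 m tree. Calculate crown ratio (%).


Formula: Crown Ratio = (Crown Length / Total Height) * 100
CR = (14.6 m / 40.2 m) * 100
CR = 0.3632 * 100 = 36.3%

36.3


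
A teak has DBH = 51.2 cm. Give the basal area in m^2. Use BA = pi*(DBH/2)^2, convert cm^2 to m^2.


Formula: BA = pi * (DBH/2)^2 / 10000  (cm^2 to m^2)
Radius = DBH/2 = 51.2/2 = 25.6 cm
BA = pi * 25.6^2 / 10000
   = 2058.8742 cm^2 / 10000
   = 0.2059 m^2

0.2059


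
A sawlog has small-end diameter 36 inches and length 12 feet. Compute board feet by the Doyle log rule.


Doyle: BF = (D - 4)^2 * L / 16
Adjusted diameter = 36 - 4 = 32 in
(D-4)^2 = 32^2 = 1024
BF = 1024 * 12 / 16 = 768 BF

768


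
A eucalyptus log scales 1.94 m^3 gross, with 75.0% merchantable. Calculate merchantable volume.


Formula: MV = V_total * (merchantable_pct / 100)
Merchantable fraction = 75.0% / 100 = 0.75
MV = 1.94 m^3 * 0.75 = 1.455 m^3

1.455


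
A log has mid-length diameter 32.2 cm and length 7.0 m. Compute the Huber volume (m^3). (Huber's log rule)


Huber: V = Am * L,  Am = pi*(Dm/200)^2
Am = pi*(32.2/200)^2 = 0.081433 m^2
V = 0.081433*7.0 = 0.57 m^3

0.57


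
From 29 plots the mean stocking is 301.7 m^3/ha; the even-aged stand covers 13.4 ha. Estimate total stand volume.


Formula: Total Volume = Mean Volume per ha * Total Area
Total Volume = 301.7 m^3/ha * 13.4 ha
Total Volume = 4043 m^3

4043


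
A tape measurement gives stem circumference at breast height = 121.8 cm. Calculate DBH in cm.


Formula: DBH = C / pi
DBH = 121.8 / pi
pi = 3.14159...
DBH = 38.8 cm

38.8


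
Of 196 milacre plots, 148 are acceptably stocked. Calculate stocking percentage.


Formula: Stocking % = stocked plots / total plots * 100
Stocking = 148 / 196 * 100
Stocking = 0.7551 * 100 = 75.5%

75.5


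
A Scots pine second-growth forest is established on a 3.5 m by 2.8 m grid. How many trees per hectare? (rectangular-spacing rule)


Formula: TPH = 10000 m^2/ha / (spacing_x * spacing_y)
Area per tree = 3.5 m * 2.8 m = 9.8 m^2
TPH = 10000 / 9.8 = 1020 trees/ha

1020


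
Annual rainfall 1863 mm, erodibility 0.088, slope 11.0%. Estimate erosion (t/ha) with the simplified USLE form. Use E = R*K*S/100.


Formula: E = R * K * S / 100  (simplified USLE)
R * K = 1863 * 0.088 = 163.944
E = 163.944 * 11.0 / 100 = 18.03 t/ha

18.03


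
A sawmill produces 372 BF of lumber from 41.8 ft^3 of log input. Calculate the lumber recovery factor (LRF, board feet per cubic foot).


Formula: LRF = Lumber Output (BF) / Log Input (ft^3)
LRF = 372 BF / 41.8 ft^3
LRF = 8.9 BF/ft^3

8.9


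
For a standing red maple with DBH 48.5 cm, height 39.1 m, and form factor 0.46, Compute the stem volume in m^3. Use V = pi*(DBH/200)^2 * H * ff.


Formula: V = pi * (DBH/200)^2 * H * ff
Radius = DBH/200 = 48.5/200 = 0.2425 m
Radius^2 = 0.2425^2 = 0.05880625 m^2
V = pi * 0.05880625 * 39.1 * 0.46
V = 3.323 m^3

3.323


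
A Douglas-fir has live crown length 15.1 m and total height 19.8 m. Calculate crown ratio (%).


Formula: Crown Ratio = (Crown Length / Total Height) * 100
CR = (15.1 m / 19.8 m) * 100
CR = 0.7626 * 100 = 76.3%

76.3


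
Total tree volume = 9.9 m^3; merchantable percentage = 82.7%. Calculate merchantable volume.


Formula: MV = V_total * (merchantable_pct / 100)
Merchantable fraction = 82.7% / 100 = 0.827
MV = 9.9 m^3 * 0.827 = 8.187 m^3

8.187


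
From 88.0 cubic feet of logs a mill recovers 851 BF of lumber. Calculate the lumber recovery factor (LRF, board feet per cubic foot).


Formula: LRF = Lumber Output (BF) / Log Input (ft^3)
LRF = 851 BF / 88.0 ft^3
LRF = 9.67 BF/ft^3

9.67


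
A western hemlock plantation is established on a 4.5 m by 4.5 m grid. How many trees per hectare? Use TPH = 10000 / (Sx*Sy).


Formula: TPH = 10000 m^2/ha / (spacing_x * spacing_y)
Area per tree = 4.5 m * 4.5 m = 20.25 m^2
TPH = 10000 / 20.25 = 494 trees/ha

494


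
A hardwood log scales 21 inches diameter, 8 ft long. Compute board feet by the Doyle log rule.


Doyle: BF = (D - 4)^2 * L / 16
Adjusted diameter = 21 - 4 = 17 in
(D-4)^2 = 17^2 = 289
BF = 289 * 8 / 16 = 145 BF

145


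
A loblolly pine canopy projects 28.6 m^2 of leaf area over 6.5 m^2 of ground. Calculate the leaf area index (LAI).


Formula: LAI = total leaf area / ground area  (dimensionless)
LAI = 28.6 m^2 / 6.5 m^2
LAI = 4.4

4.4


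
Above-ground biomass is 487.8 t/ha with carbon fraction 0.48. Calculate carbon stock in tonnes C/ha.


Formula: Carbon Stock = Biomass * Carbon Fraction
C = 487.8 t/ha * 0.48
C = 234.1 t C/ha

234.1


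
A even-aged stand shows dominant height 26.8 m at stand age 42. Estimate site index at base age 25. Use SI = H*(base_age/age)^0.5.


Formula: SI = H_dom * (base_age / age)^0.5
Age ratio = 25 / 42 = 0.59524
sqrt(age_ratio) = 0.77152
SI = 26.8 * 0.77152 = 20.7 m

20.7


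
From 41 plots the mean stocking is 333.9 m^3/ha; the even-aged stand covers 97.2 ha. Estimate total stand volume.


Formula: Total Volume = Mean Volume per ha * Total Area
Total Volume = 333.9 m^3/ha * 97.2 ha
Total Volume = 32455 m^3

32455


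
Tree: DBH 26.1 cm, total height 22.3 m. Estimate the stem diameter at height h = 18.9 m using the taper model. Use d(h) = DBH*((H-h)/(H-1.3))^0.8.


Taper: d(h) = DBH * ((H - h) / (H - 1.3))^0.8
Numerator = H - h = 22.3 - 18.9 = 3.4 m
Denominator = H - 1.3 = 22.3 - 1.3 = 21.0 m
Ratio = 3.4 / 21.0 = 0.1619
d = 26.1 * 0.1619^0.8 = 6.1 cm

6.1


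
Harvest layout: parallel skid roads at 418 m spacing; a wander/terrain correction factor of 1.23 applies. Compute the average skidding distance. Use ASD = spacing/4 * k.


Formula: ASD = (spacing / 4) * correction
Uncorrected distance = spacing / 4 = 418 / 4 = 104.5 m
ASD = 104.5 * 1.23 = 129 m

129


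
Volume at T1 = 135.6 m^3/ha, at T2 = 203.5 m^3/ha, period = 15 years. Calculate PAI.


Formula: PAI = (V_T2 - V_T1) / (T2 - T1)
Volume increment = 203.5 - 135.6 = 67.9 m^3/ha
PAI = 67.9 / 15 = 4.53 m^3/ha/year

4.53


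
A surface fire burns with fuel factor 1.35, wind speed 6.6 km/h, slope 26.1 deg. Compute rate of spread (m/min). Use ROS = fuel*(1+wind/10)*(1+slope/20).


Formula: ROS = fuel * (1 + wind/10) * (1 + slope/20)
Wind factor = 1 + 6.6/10 = 1.66
Slope factor = 1 + 26.1/20 = 2.305
ROS = 1.35 * 1.66 * 2.305 = 5.17 m/min

5.17


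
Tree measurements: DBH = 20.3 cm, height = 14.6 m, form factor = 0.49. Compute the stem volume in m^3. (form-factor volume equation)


Formula: V = pi * (DBH/200)^2 * H * ff
Radius = DBH/200 = 20.3/200 = 0.1015 m
Radius^2 = 0.1015^2 = 0.01030225 m^2
V = pi * 0.01030225 * 14.6 * 0.49
V = 0.232 m^3

0.232


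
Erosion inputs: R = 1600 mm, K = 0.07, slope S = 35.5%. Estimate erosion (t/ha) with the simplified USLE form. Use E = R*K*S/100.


Formula: E = R * K * S / 100  (simplified USLE)
R * K = 1600 * 0.07 = 112.0
E = 112.0 * 35.5 / 100 = 39.76 t/ha

39.76


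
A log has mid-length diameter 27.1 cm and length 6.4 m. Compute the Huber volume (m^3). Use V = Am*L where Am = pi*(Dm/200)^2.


Huber: V = Am * L,  Am = pi*(Dm/200)^2
Am = pi*(27.1/200)^2 = 0.05768 m^2
V = 0.05768*6.4 = 0.3692 m^3

0.3692


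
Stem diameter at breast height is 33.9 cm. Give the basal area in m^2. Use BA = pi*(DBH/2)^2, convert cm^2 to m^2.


Formula: BA = pi * (DBH/2)^2 / 10000  (cm^2 to m^2)
Radius = DBH/2 = 33.9/2 = 16.95 cm
BA = pi * 16.95^2 / 10000
   = 902.5874 cm^2 / 10000
   = 0.0903 m^2

0.0903


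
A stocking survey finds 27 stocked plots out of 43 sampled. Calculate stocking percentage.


Formula: Stocking % = stocked plots / total plots * 100
Stocking = 27 / 43 * 100
Stocking = 0.6279 * 100 = 62.8%

62.8


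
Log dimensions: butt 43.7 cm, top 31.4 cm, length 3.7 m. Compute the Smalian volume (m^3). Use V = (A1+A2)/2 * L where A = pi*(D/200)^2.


Smalian: V = (A1 + A2)/2 * L,  A = pi*(D/200)^2
A1 = pi*(43.7/200)^2 = 0.149987 m^2
A2 = pi*(31.4/200)^2 = 0.077437 m^2
V = (0.149987+0.077437)/2*3.7 = 0.4207 m^3

0.4207


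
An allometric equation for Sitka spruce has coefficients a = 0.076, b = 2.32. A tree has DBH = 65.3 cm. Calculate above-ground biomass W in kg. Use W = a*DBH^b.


Formula: W = a * DBH^b  (allometric power law)
DBH^b = 65.3^2.32 = 16240.4695
W = 0.076 * 16240.4695 = 1234.3 kg

1234.3


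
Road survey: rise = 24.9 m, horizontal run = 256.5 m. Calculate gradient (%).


Formula: Gradient = rise / run * 100
Gradient = 24.9 / 256.5 * 100 = 9.7%

9.7


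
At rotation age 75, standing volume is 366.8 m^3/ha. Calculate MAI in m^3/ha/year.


Formula: MAI = Total Volume / Stand Age
MAI = 366.8 m^3/ha / 75 years
MAI = 4.89 m^3/ha/year

4.89


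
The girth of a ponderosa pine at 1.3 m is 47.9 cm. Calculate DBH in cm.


Formula: DBH = C / pi
DBH = 47.9 / pi
pi = 3.14159...
DBH = 15.2 cm

15.2


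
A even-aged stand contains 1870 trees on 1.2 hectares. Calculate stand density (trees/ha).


Formula: Stand Density = N_trees / Area_ha
Density = 1870 trees / 1.2 ha
Density = 1558 trees/ha

1558


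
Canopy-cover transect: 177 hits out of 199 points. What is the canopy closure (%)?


Formula: Canopy closure = covered points / total points * 100
Closure = 177 / 199 * 100
Closure = 0.8894 * 100 = 88.9%

88.9


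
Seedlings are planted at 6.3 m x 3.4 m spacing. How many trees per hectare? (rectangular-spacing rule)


Formula: TPH = 10000 m^2/ha / (spacing_x * spacing_y)
Area per tree = 6.3 m * 3.4 m = 21.42 m^2
TPH = 10000 / 21.42 = 467 trees/ha

467


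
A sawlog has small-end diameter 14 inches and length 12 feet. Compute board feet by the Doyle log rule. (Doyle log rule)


Doyle: BF = (D - 4)^2 * L / 16
Adjusted diameter = 14 - 4 = 10 in
(D-4)^2 = 10^2 = 100
BF = 100 * 12 / 16 = 75 BF

75


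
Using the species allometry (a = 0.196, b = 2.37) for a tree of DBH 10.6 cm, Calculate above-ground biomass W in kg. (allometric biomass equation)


Formula: W = a * DBH^b  (allometric power law)
DBH^b = 10.6^2.37 = 269.1379
W = 0.196 * 269.1379 = 52.8 kg

52.8


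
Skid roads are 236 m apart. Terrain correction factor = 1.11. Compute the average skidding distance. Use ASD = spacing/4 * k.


Formula: ASD = (spacing / 4) * correction
Uncorrected distance = spacing / 4 = 236 / 4 = 59 m
ASD = 59 * 1.11 = 65 m

65


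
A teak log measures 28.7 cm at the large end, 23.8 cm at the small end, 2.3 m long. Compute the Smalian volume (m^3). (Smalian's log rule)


Smalian: V = (A1 + A2)/2 * L,  A = pi*(D/200)^2
A1 = pi*(28.7/200)^2 = 0.064692 m^2
A2 = pi*(23.8/200)^2 = 0.044488 m^2
V = (0.064692+0.044488)/2*2.3 = 0.1256 m^3

0.1256


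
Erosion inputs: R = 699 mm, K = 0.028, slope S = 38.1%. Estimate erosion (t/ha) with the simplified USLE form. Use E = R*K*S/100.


Formula: E = R * K * S / 100  (simplified USLE)
R * K = 699 * 0.028 = 19.572
E = 19.572 * 38.1 / 100 = 7.46 t/ha

7.46


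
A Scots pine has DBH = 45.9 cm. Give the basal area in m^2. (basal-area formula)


Formula: BA = pi * (DBH/2)^2 / 10000  (cm^2 to m^2)
Radius = DBH/2 = 45.9/2 = 22.95 cm
BA = pi * 22.95^2 / 10000
   = 1654.6847 cm^2 / 10000
   = 0.1655 m^2

0.1655


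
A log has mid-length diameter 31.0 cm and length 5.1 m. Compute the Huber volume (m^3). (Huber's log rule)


Huber: V = Am * L,  Am = pi*(Dm/200)^2
Am = pi*(31.0/200)^2 = 0.075477 m^2
V = 0.075477*5.1 = 0.3849 m^3

0.3849


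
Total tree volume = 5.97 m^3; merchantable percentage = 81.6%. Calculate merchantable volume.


Formula: MV = V_total * (merchantable_pct / 100)
Merchantable fraction = 81.6% / 100 = 0.816
MV = 5.97 m^3 * 0.816 = 4.872 m^3

4.872


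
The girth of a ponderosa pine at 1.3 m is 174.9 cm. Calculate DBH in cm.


Formula: DBH = C / pi
DBH = 174.9 / pi
pi = 3.14159...
DBH = 55.7 cm

55.7


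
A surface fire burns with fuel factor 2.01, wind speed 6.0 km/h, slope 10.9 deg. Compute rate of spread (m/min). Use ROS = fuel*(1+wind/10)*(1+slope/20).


Formula: ROS = fuel * (1 + wind/10) * (1 + slope/20)
Wind factor = 1 + 6.0/10 = 1.6
Slope factor = 1 + 10.9/20 = 1.545
ROS = 2.01 * 1.6 * 1.545 = 4.97 m/min

4.97


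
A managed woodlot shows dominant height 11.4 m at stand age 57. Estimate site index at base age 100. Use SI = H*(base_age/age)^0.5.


Formula: SI = H_dom * (base_age / age)^0.5
Age ratio = 100 / 57 = 1.75439
sqrt(age_ratio) = 1.32453
SI = 11.4 * 1.32453 = 15.1 m

15.1


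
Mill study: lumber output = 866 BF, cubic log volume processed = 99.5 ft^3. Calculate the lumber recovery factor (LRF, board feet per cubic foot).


Formula: LRF = Lumber Output (BF) / Log Input (ft^3)
LRF = 866 BF / 99.5 ft^3
LRF = 8.7 BF/ft^3

8.7


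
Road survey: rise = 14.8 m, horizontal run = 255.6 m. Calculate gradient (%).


Formula: Gradient = rise / run * 100
Gradient = 14.8 / 255.6 * 100 = 5.8%

5.8


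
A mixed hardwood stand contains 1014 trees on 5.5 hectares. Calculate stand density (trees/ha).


Formula: Stand Density = N_trees / Area_ha
Density = 1014 trees / 5.5 ha
Density = 184 trees/ha

184


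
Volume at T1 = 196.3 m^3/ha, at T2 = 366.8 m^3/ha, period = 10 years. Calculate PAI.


Formula: PAI = (V_T2 - V_T1) / (T2 - T1)
Volume increment = 366.8 - 196.3 = 170.5 m^3/ha
PAI = 170.5 / 10 = 17.05 m^3/ha/year

17.05


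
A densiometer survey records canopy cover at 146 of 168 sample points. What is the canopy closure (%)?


Formula: Canopy closure = covered points / total points * 100
Closure = 146 / 168 * 100
Closure = 0.869 * 100 = 86.9%

86.9


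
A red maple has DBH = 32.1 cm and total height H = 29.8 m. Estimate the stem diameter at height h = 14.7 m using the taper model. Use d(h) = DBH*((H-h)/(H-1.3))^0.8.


Taper: d(h) = DBH * ((H - h) / (H - 1.3))^0.8
Numerator = H - h = 29.8 - 14.7 = 15.1 m
Denominator = H - 1.3 = 29.8 - 1.3 = 28.5 m
Ratio = 15.1 / 28.5 = 0.52982
d = 32.1 * 0.52982^0.8 = 19.3 cm

19.3


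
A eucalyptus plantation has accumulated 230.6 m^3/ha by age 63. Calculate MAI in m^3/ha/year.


Formula: MAI = Total Volume / Stand Age
MAI = 230.6 m^3/ha / 63 years
MAI = 3.66 m^3/ha/year

3.66


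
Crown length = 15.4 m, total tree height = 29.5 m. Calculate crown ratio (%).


Formula: Crown Ratio = (Crown Length / Total Height) * 100
CR = (15.4 m / 29.5 m) * 100
CR = 0.522 * 100 = 52.2%

52.2


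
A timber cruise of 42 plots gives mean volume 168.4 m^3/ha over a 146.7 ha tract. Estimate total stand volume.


Formula: Total Volume = Mean Volume per ha * Total Area
Total Volume = 168.4 m^3/ha * 146.7 ha
Total Volume = 24704 m^3

24704


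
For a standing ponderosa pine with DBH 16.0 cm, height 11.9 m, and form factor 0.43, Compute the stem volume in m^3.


Formula: V = pi * (DBH/200)^2 * H * ff
Radius = DBH/200 = 16.0/200 = 0.08 m
Radius^2 = 0.08^2 = 0.0064 m^2
V = pi * 0.0064 * 11.9 * 0.43
V = 0.103 m^3

0.103


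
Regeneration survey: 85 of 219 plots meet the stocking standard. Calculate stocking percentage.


Formula: Stocking % = stocked plots / total plots * 100
Stocking = 85 / 219 * 100
Stocking = 0.3881 * 100 = 38.8%

38.8


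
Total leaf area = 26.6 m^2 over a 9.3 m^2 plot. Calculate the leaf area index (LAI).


Formula: LAI = total leaf area / ground area  (dimensionless)
LAI = 26.6 m^2 / 9.3 m^2
LAI = 2.86

2.86


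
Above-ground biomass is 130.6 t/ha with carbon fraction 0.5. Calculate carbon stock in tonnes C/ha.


Formula: Carbon Stock = Biomass * Carbon Fraction
C = 130.6 t/ha * 0.5
C = 65.3 t C/ha

65.3


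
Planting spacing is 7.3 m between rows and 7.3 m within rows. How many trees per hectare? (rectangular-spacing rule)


Formula: TPH = 10000 m^2/ha / (spacing_x * spacing_y)
Area per tree = 7.3 m * 7.3 m = 53.29 m^2
TPH = 10000 / 53.29 = 188 trees/ha

188


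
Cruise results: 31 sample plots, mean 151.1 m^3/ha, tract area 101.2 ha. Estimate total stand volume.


Formula: Total Volume = Mean Volume per ha * Total Area
Total Volume = 151.1 m^3/ha * 101.2 ha
Total Volume = 15291 m^3

15291


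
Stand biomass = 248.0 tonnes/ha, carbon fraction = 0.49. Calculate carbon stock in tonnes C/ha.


Formula: Carbon Stock = Biomass * Carbon Fraction
C = 248.0 t/ha * 0.49
C = 121.5 t C/ha

121.5


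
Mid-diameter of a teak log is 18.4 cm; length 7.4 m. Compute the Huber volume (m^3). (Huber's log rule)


Huber: V = Am * L,  Am = pi*(Dm/200)^2
Am = pi*(18.4/200)^2 = 0.02659 m^2
V = 0.02659*7.4 = 0.1968 m^3

0.1968


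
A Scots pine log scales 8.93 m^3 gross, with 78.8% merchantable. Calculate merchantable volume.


Formula: MV = V_total * (merchantable_pct / 100)
Merchantable fraction = 78.8% / 100 = 0.788
MV = 8.93 m^3 * 0.788 = 7.037 m^3

7.037


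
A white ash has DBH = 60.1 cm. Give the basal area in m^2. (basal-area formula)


Formula: BA = pi * (DBH/2)^2 / 10000  (cm^2 to m^2)
Radius = DBH/2 = 60.1/2 = 30.05 cm
BA = pi * 30.05^2 / 10000
   = 2836.866 cm^2 / 10000
   = 0.2837 m^2

0.2837


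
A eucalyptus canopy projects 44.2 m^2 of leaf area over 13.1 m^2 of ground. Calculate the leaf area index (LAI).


Formula: LAI = total leaf area / ground area  (dimensionless)
LAI = 44.2 m^2 / 13.1 m^2
LAI = 3.37

3.37


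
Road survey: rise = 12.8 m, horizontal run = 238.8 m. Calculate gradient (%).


Formula: Gradient = rise / run * 100
Gradient = 12.8 / 238.8 * 100 = 5.4%

5.4


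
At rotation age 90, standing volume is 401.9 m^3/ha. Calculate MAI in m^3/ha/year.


Formula: MAI = Total Volume / Stand Age
MAI = 401.9 m^3/ha / 90 years
MAI = 4.47 m^3/ha/year

4.47


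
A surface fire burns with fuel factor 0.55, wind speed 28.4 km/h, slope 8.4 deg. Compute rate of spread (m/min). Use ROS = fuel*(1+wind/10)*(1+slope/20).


Formula: ROS = fuel * (1 + wind/10) * (1 + slope/20)
Wind factor = 1 + 28.4/10 = 3.84
Slope factor = 1 + 8.4/20 = 1.42
ROS = 0.55 * 3.84 * 1.42 = 3.0 m/min

3.0


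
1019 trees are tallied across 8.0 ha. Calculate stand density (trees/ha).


Formula: Stand Density = N_trees / Area_ha
Density = 1019 trees / 8.0 ha
Density = 127 trees/ha

127


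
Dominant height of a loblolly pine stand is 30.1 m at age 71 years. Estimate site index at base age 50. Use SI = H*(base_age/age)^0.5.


Formula: SI = H_dom * (base_age / age)^0.5
Age ratio = 50 / 71 = 0.70423
sqrt(age_ratio) = 0.83918
SI = 30.1 * 0.83918 = 25.3 m

25.3


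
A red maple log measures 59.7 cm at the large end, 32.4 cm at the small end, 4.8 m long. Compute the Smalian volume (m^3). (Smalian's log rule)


Smalian: V = (A1 + A2)/2 * L,  A = pi*(D/200)^2
A1 = pi*(59.7/200)^2 = 0.279923 m^2
A2 = pi*(32.4/200)^2 = 0.082448 m^2
V = (0.279923+0.082448)/2*4.8 = 0.8697 m^3

0.8697


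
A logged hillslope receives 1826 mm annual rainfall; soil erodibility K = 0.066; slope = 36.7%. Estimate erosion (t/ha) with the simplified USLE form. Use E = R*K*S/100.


Formula: E = R * K * S / 100  (simplified USLE)
R * K = 1826 * 0.066 = 120.516
E = 120.516 * 36.7 / 100 = 44.23 t/ha

44.23


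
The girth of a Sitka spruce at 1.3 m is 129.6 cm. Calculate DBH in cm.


Formula: DBH = C / pi
DBH = 129.6 / pi
pi = 3.14159...
DBH = 41.3 cm

41.3


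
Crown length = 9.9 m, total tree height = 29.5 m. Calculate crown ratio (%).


Formula: Crown Ratio = (Crown Length / Total Height) * 100
CR = (9.9 m / 29.5 m) * 100
CR = 0.3356 * 100 = 33.6%

33.6


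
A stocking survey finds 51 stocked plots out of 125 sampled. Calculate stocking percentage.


Formula: Stocking % = stocked plots / total plots * 100
Stocking = 51 / 125 * 100
Stocking = 0.408 * 100 = 40.8%

40.8


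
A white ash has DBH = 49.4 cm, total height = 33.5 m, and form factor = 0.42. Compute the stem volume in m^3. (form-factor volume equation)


Formula: V = pi * (DBH/200)^2 * H * ff
Radius = DBH/200 = 49.4/200 = 0.247 m
Radius^2 = 0.247^2 = 0.061009 m^2
V = pi * 0.061009 * 33.5 * 0.42
V = 2.697 m^3

2.697


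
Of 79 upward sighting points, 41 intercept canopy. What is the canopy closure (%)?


Formula: Canopy closure = covered points / total points * 100
Closure = 41 / 79 * 100
Closure = 0.519 * 100 = 51.9%

51.9


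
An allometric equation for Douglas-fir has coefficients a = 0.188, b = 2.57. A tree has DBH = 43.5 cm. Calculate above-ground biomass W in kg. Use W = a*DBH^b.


Formula: W = a * DBH^b  (allometric power law)
DBH^b = 43.5^2.57 = 16252.3958
W = 0.188 * 16252.3958 = 3055.5 kg

3055.5


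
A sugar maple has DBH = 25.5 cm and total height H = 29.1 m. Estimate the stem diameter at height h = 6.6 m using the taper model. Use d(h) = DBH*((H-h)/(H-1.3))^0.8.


Taper: d(h) = DBH * ((H - h) / (H - 1.3))^0.8
Numerator = H - h = 29.1 - 6.6 = 22.5 m
Denominator = H - 1.3 = 29.1 - 1.3 = 27.8 m
Ratio = 22.5 / 27.8 = 0.80935
d = 25.5 * 0.80935^0.8 = 21.5 cm

21.5


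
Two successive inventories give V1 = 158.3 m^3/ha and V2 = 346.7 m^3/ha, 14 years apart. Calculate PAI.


Formula: PAI = (V_T2 - V_T1) / (T2 - T1)
Volume increment = 346.7 - 158.3 = 188.4 m^3/ha
PAI = 188.4 / 14 = 13.46 m^3/ha/year

13.46


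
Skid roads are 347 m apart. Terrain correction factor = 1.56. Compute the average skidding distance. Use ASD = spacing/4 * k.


Formula: ASD = (spacing / 4) * correction
Uncorrected distance = spacing / 4 = 347 / 4 = 86.75 m
ASD = 86.75 * 1.56 = 135 m

135


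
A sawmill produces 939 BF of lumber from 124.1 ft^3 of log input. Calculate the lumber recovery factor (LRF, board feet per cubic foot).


Formula: LRF = Lumber Output (BF) / Log Input (ft^3)
LRF = 939 BF / 124.1 ft^3
LRF = 7.57 BF/ft^3

7.57


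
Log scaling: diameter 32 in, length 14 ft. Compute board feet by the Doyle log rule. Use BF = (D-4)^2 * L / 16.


Doyle: BF = (D - 4)^2 * L / 16
Adjusted diameter = 32 - 4 = 28 in
(D-4)^2 = 28^2 = 784
BF = 784 * 14 / 16 = 686 BF

686


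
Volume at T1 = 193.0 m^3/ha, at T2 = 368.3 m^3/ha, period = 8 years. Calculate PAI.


Formula: PAI = (V_T2 - V_T1) / (T2 - T1)
Volume increment = 368.3 - 193.0 = 175.3 m^3/ha
PAI = 175.3 / 8 = 21.91 m^3/ha/year

21.91


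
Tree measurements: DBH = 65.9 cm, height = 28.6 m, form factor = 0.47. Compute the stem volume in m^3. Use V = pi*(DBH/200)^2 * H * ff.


Formula: V = pi * (DBH/200)^2 * H * ff
Radius = DBH/200 = 65.9/200 = 0.3295 m
Radius^2 = 0.3295^2 = 0.10857025 m^2
V = pi * 0.10857025 * 28.6 * 0.47
V = 4.585 m^3

4.585


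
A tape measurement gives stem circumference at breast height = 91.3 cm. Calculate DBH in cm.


Formula: DBH = C / pi
DBH = 91.3 / pi
pi = 3.14159...
DBH = 29.1 cm

29.1


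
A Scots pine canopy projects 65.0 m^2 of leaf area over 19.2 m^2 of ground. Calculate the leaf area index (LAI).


Formula: LAI = total leaf area / ground area  (dimensionless)
LAI = 65.0 m^2 / 19.2 m^2
LAI = 3.39

3.39


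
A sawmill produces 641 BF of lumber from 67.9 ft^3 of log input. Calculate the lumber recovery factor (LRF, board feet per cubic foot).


Formula: LRF = Lumber Output (BF) / Log Input (ft^3)
LRF = 641 BF / 67.9 ft^3
LRF = 9.44 BF/ft^3

9.44


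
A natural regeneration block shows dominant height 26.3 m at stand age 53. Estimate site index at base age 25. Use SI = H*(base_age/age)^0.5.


Formula: SI = H_dom * (base_age / age)^0.5
Age ratio = 25 / 53 = 0.4717
sqrt(age_ratio) = 0.6868
SI = 26.3 * 0.6868 = 18.1 m

18.1


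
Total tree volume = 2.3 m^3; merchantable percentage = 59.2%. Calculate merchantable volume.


Formula: MV = V_total * (merchantable_pct / 100)
Merchantable fraction = 59.2% / 100 = 0.592
MV = 2.3 m^3 * 0.592 = 1.362 m^3

1.362


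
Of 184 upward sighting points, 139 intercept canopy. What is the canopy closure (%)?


Formula: Canopy closure = covered points / total points * 100
Closure = 139 / 184 * 100
Closure = 0.7554 * 100 = 75.5%

75.5


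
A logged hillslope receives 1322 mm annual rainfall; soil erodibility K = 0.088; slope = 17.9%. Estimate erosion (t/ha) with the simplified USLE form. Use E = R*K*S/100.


Formula: E = R * K * S / 100  (simplified USLE)
R * K = 1322 * 0.088 = 116.336
E = 116.336 * 17.9 / 100 = 20.82 t/ha

20.82


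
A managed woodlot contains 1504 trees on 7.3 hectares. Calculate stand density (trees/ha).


Formula: Stand Density = N_trees / Area_ha
Density = 1504 trees / 7.3 ha
Density = 206 trees/ha

206


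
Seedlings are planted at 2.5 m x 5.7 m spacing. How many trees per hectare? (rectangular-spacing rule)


Formula: TPH = 10000 m^2/ha / (spacing_x * spacing_y)
Area per tree = 2.5 m * 5.7 m = 14.25 m^2
TPH = 10000 / 14.25 = 702 trees/ha

702


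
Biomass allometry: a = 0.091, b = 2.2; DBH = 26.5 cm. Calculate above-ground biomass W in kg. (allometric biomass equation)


Formula: W = a * DBH^b  (allometric power law)
DBH^b = 26.5^2.2 = 1352.5114
W = 0.091 * 1352.5114 = 123.1 kg

123.1


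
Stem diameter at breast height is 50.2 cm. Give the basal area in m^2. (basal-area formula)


Formula: BA = pi * (DBH/2)^2 / 10000  (cm^2 to m^2)
Radius = DBH/2 = 50.2/2 = 25.1 cm
BA = pi * 25.1^2 / 10000
   = 1979.2348 cm^2 / 10000
   = 0.1979 m^2

0.1979


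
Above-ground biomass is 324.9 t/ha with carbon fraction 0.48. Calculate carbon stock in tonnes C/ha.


Formula: Carbon Stock = Biomass * Carbon Fraction
C = 324.9 t/ha * 0.48
C = 156.0 t C/ha

156.0


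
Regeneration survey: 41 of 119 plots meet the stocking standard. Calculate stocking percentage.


Formula: Stocking % = stocked plots / total plots * 100
Stocking = 41 / 119 * 100
Stocking = 0.3445 * 100 = 34.5%

34.5


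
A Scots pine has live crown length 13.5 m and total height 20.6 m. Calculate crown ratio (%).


Formula: Crown Ratio = (Crown Length / Total Height) * 100
CR = (13.5 m / 20.6 m) * 100
CR = 0.6553 * 100 = 65.5%

65.5


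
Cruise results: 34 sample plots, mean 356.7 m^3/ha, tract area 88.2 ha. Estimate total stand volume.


Formula: Total Volume = Mean Volume per ha * Total Area
Total Volume = 356.7 m^3/ha * 88.2 ha
Total Volume = 31461 m^3

31461


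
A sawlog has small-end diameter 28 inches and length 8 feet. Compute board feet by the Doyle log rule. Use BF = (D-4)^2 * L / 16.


Doyle: BF = (D - 4)^2 * L / 16
Adjusted diameter = 28 - 4 = 24 in
(D-4)^2 = 24^2 = 576
BF = 576 * 8 / 16 = 288 BF

288


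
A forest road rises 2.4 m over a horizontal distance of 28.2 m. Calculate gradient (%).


Formula: Gradient = rise / run * 100
Gradient = 2.4 / 28.2 * 100 = 8.5%

8.5


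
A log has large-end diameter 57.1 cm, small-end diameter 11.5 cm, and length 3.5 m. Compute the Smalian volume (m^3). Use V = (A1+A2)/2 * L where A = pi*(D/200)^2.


Smalian: V = (A1 + A2)/2 * L,  A = pi*(D/200)^2
A1 = pi*(57.1/200)^2 = 0.256072 m^2
A2 = pi*(11.5/200)^2 = 0.010387 m^2
V = (0.256072+0.010387)/2*3.5 = 0.4663 m^3

0.4663


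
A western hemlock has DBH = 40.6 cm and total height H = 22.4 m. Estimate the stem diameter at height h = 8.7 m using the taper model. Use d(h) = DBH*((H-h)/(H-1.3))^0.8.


Taper: d(h) = DBH * ((H - h) / (H - 1.3))^0.8
Numerator = H - h = 22.4 - 8.7 = 13.7 m
Denominator = H - 1.3 = 22.4 - 1.3 = 21.1 m
Ratio = 13.7 / 21.1 = 0.64929
d = 40.6 * 0.64929^0.8 = 28.7 cm

28.7


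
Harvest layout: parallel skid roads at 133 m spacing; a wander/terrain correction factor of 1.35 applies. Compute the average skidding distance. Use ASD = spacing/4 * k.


Formula: ASD = (spacing / 4) * correction
Uncorrected distance = spacing / 4 = 133 / 4 = 33.25 m
ASD = 33.25 * 1.35 = 45 m

45


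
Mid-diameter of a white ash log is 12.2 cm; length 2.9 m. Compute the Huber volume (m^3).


Huber: V = Am * L,  Am = pi*(Dm/200)^2
Am = pi*(12.2/200)^2 = 0.01169 m^2
V = 0.01169*2.9 = 0.0339 m^3

0.0339


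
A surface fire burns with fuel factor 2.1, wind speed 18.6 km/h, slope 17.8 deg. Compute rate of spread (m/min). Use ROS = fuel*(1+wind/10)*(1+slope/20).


Formula: ROS = fuel * (1 + wind/10) * (1 + slope/20)
Wind factor = 1 + 18.6/10 = 2.86
Slope factor = 1 + 17.8/20 = 1.89
ROS = 2.1 * 2.86 * 1.89 = 11.35 m/min

11.35


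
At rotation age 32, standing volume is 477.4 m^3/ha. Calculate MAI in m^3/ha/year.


Formula: MAI = Total Volume / Stand Age
MAI = 477.4 m^3/ha / 32 years
MAI = 14.92 m^3/ha/year

14.92


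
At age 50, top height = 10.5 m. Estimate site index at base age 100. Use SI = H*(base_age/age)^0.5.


Formula: SI = H_dom * (base_age / age)^0.5
Age ratio = 100 / 50 = 2.0
sqrt(age_ratio) = 1.41421
SI = 10.5 * 1.41421 = 14.8 m

14.8


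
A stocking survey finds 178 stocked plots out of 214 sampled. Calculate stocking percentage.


Formula: Stocking % = stocked plots / total plots * 100
Stocking = 178 / 214 * 100
Stocking = 0.8318 * 100 = 83.2%

83.2


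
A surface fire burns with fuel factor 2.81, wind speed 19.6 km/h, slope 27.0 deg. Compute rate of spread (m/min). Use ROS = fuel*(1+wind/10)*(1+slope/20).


Formula: ROS = fuel * (1 + wind/10) * (1 + slope/20)
Wind factor = 1 + 19.6/10 = 2.96
Slope factor = 1 + 27.0/20 = 2.35
ROS = 2.81 * 2.96 * 2.35 = 19.55 m/min

19.55


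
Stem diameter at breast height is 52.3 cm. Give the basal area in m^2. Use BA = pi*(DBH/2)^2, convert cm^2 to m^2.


Formula: BA = pi * (DBH/2)^2 / 10000  (cm^2 to m^2)
Radius = DBH/2 = 52.3/2 = 26.15 cm
BA = pi * 26.15^2 / 10000
   = 2148.2917 cm^2 / 10000
   = 0.2148 m^2

0.2148


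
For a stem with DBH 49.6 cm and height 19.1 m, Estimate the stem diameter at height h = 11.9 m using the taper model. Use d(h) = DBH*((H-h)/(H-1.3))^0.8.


Taper: d(h) = DBH * ((H - h) / (H - 1.3))^0.8
Numerator = H - h = 19.1 - 11.9 = 7.2 m
Denominator = H - 1.3 = 19.1 - 1.3 = 17.8 m
Ratio = 7.2 / 17.8 = 0.40449
d = 49.6 * 0.40449^0.8 = 24.0 cm

24.0


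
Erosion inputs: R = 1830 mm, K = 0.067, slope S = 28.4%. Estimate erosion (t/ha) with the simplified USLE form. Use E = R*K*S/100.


Formula: E = R * K * S / 100  (simplified USLE)
R * K = 1830 * 0.067 = 122.61
E = 122.61 * 28.4 / 100 = 34.82 t/ha

34.82


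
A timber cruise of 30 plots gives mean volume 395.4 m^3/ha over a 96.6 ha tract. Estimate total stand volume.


Formula: Total Volume = Mean Volume per ha * Total Area
Total Volume = 395.4 m^3/ha * 96.6 ha
Total Volume = 38196 m^3

38196


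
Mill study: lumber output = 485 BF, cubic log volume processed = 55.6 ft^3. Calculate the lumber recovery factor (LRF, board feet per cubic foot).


Formula: LRF = Lumber Output (BF) / Log Input (ft^3)
LRF = 485 BF / 55.6 ft^3
LRF = 8.72 BF/ft^3

8.72


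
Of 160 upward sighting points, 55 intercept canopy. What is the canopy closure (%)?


Formula: Canopy closure = covered points / total points * 100
Closure = 55 / 160 * 100
Closure = 0.3438 * 100 = 34.4%

34.4


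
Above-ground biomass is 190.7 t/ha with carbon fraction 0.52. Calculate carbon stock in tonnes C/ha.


Formula: Carbon Stock = Biomass * Carbon Fraction
C = 190.7 t/ha * 0.52
C = 99.2 t C/ha

99.2


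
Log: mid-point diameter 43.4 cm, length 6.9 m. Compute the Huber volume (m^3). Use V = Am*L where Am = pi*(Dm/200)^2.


Huber: V = Am * L,  Am = pi*(Dm/200)^2
Am = pi*(43.4/200)^2 = 0.147934 m^2
V = 0.147934*6.9 = 1.0207 m^3

1.0207
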